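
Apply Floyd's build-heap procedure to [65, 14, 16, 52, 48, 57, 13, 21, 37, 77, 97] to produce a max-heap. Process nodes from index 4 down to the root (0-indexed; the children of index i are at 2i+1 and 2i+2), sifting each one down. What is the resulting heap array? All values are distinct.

[97, 77, 57, 52, 65, 16, 13, 21, 37, 14, 48]

sift down from index 4:
  48 vs larger child 97 at index 10, swap → [65, 14, 16, 52, 97, 57, 13, 21, 37, 77, 48]
sift down from index 3: already satisfies heap property
sift down from index 2:
  16 vs larger child 57 at index 5, swap → [65, 14, 57, 52, 97, 16, 13, 21, 37, 77, 48]
sift down from index 1:
  14 vs larger child 97 at index 4, swap → [65, 97, 57, 52, 14, 16, 13, 21, 37, 77, 48]
  14 vs larger child 77 at index 9, swap → [65, 97, 57, 52, 77, 16, 13, 21, 37, 14, 48]
sift down from index 0:
  65 vs larger child 97 at index 1, swap → [97, 65, 57, 52, 77, 16, 13, 21, 37, 14, 48]
  65 vs larger child 77 at index 4, swap → [97, 77, 57, 52, 65, 16, 13, 21, 37, 14, 48]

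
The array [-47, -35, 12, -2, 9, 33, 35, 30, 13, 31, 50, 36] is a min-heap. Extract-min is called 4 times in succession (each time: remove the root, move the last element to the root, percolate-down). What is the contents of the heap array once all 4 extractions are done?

[12, 13, 33, 30, 31, 36, 35, 50]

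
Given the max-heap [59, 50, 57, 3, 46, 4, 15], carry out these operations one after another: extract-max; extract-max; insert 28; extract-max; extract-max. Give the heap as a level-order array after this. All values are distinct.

extract-max → returns 59:
  remove root 59; move last element 15 to root → [15, 50, 57, 3, 46, 4]
  15 vs larger child 57 at index 2, swap → [57, 50, 15, 3, 46, 4]
extract-max → returns 57:
  remove root 57; move last element 4 to root → [4, 50, 15, 3, 46]
  4 vs larger child 50 at index 1, swap → [50, 4, 15, 3, 46]
  4 vs larger child 46 at index 4, swap → [50, 46, 15, 3, 4]
insert 28:
  append 28 at index 5 → [50, 46, 15, 3, 4, 28]
  28 > parent 15 at index 2, swap → [50, 46, 28, 3, 4, 15]
extract-max → returns 50:
  remove root 50; move last element 15 to root → [15, 46, 28, 3, 4]
  15 vs larger child 46 at index 1, swap → [46, 15, 28, 3, 4]
extract-max → returns 46:
  remove root 46; move last element 4 to root → [4, 15, 28, 3]
  4 vs larger child 28 at index 2, swap → [28, 15, 4, 3]

[28, 15, 4, 3]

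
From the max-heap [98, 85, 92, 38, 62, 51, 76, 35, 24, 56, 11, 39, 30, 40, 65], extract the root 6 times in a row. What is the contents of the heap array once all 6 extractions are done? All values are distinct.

[56, 40, 51, 38, 11, 39, 30, 35, 24]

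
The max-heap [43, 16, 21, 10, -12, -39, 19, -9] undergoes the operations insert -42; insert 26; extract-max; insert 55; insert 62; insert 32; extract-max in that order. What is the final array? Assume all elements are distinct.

insert -42:
  append -42 at index 8 → [43, 16, 21, 10, -12, -39, 19, -9, -42] (no swap needed)
insert 26:
  append 26 at index 9 → [43, 16, 21, 10, -12, -39, 19, -9, -42, 26]
  26 > parent -12 at index 4, swap → [43, 16, 21, 10, 26, -39, 19, -9, -42, -12]
  26 > parent 16 at index 1, swap → [43, 26, 21, 10, 16, -39, 19, -9, -42, -12]
extract-max → returns 43:
  remove root 43; move last element -12 to root → [-12, 26, 21, 10, 16, -39, 19, -9, -42]
  -12 vs larger child 26 at index 1, swap → [26, -12, 21, 10, 16, -39, 19, -9, -42]
  -12 vs larger child 16 at index 4, swap → [26, 16, 21, 10, -12, -39, 19, -9, -42]
insert 55:
  append 55 at index 9 → [26, 16, 21, 10, -12, -39, 19, -9, -42, 55]
  55 > parent -12 at index 4, swap → [26, 16, 21, 10, 55, -39, 19, -9, -42, -12]
  55 > parent 16 at index 1, swap → [26, 55, 21, 10, 16, -39, 19, -9, -42, -12]
  55 > parent 26 at index 0, swap → [55, 26, 21, 10, 16, -39, 19, -9, -42, -12]
insert 62:
  append 62 at index 10 → [55, 26, 21, 10, 16, -39, 19, -9, -42, -12, 62]
  62 > parent 16 at index 4, swap → [55, 26, 21, 10, 62, -39, 19, -9, -42, -12, 16]
  62 > parent 26 at index 1, swap → [55, 62, 21, 10, 26, -39, 19, -9, -42, -12, 16]
  62 > parent 55 at index 0, swap → [62, 55, 21, 10, 26, -39, 19, -9, -42, -12, 16]
insert 32:
  append 32 at index 11 → [62, 55, 21, 10, 26, -39, 19, -9, -42, -12, 16, 32]
  32 > parent -39 at index 5, swap → [62, 55, 21, 10, 26, 32, 19, -9, -42, -12, 16, -39]
  32 > parent 21 at index 2, swap → [62, 55, 32, 10, 26, 21, 19, -9, -42, -12, 16, -39]
extract-max → returns 62:
  remove root 62; move last element -39 to root → [-39, 55, 32, 10, 26, 21, 19, -9, -42, -12, 16]
  -39 vs larger child 55 at index 1, swap → [55, -39, 32, 10, 26, 21, 19, -9, -42, -12, 16]
  -39 vs larger child 26 at index 4, swap → [55, 26, 32, 10, -39, 21, 19, -9, -42, -12, 16]
  -39 vs larger child 16 at index 10, swap → [55, 26, 32, 10, 16, 21, 19, -9, -42, -12, -39]

[55, 26, 32, 10, 16, 21, 19, -9, -42, -12, -39]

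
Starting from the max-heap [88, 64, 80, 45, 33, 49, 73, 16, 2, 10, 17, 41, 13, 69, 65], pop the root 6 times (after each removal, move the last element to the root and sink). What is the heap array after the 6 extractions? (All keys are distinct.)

[49, 45, 41, 17, 33, 10, 13, 16, 2]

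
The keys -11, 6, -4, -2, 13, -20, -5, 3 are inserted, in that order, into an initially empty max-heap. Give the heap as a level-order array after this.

[13, 6, -4, 3, -2, -20, -5, -11]

Insert -11:
  append -11 at index 0 → [-11] (no swap needed)
Insert 6:
  append 6 at index 1 → [-11, 6]
  6 > parent -11 at index 0, swap → [6, -11]
Insert -4:
  append -4 at index 2 → [6, -11, -4] (no swap needed)
Insert -2:
  append -2 at index 3 → [6, -11, -4, -2]
  -2 > parent -11 at index 1, swap → [6, -2, -4, -11]
Insert 13:
  append 13 at index 4 → [6, -2, -4, -11, 13]
  13 > parent -2 at index 1, swap → [6, 13, -4, -11, -2]
  13 > parent 6 at index 0, swap → [13, 6, -4, -11, -2]
Insert -20:
  append -20 at index 5 → [13, 6, -4, -11, -2, -20] (no swap needed)
Insert -5:
  append -5 at index 6 → [13, 6, -4, -11, -2, -20, -5] (no swap needed)
Insert 3:
  append 3 at index 7 → [13, 6, -4, -11, -2, -20, -5, 3]
  3 > parent -11 at index 3, swap → [13, 6, -4, 3, -2, -20, -5, -11]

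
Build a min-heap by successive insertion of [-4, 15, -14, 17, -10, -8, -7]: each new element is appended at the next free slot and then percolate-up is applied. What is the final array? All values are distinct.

Insert -4:
  append -4 at index 0 → [-4] (no swap needed)
Insert 15:
  append 15 at index 1 → [-4, 15] (no swap needed)
Insert -14:
  append -14 at index 2 → [-4, 15, -14]
  -14 < parent -4 at index 0, swap → [-14, 15, -4]
Insert 17:
  append 17 at index 3 → [-14, 15, -4, 17] (no swap needed)
Insert -10:
  append -10 at index 4 → [-14, 15, -4, 17, -10]
  -10 < parent 15 at index 1, swap → [-14, -10, -4, 17, 15]
Insert -8:
  append -8 at index 5 → [-14, -10, -4, 17, 15, -8]
  -8 < parent -4 at index 2, swap → [-14, -10, -8, 17, 15, -4]
Insert -7:
  append -7 at index 6 → [-14, -10, -8, 17, 15, -4, -7] (no swap needed)

[-14, -10, -8, 17, 15, -4, -7]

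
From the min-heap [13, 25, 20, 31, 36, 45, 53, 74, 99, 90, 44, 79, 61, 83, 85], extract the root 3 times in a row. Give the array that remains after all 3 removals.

extract-min #1 returns 13:
  remove root 13; move last element 85 to root → [85, 25, 20, 31, 36, 45, 53, 74, 99, 90, 44, 79, 61, 83]
  85 vs smaller child 20 at index 2, swap → [20, 25, 85, 31, 36, 45, 53, 74, 99, 90, 44, 79, 61, 83]
  85 vs smaller child 45 at index 5, swap → [20, 25, 45, 31, 36, 85, 53, 74, 99, 90, 44, 79, 61, 83]
  85 vs smaller child 61 at index 12, swap → [20, 25, 45, 31, 36, 61, 53, 74, 99, 90, 44, 79, 85, 83]
extract-min #2 returns 20:
  remove root 20; move last element 83 to root → [83, 25, 45, 31, 36, 61, 53, 74, 99, 90, 44, 79, 85]
  83 vs smaller child 25 at index 1, swap → [25, 83, 45, 31, 36, 61, 53, 74, 99, 90, 44, 79, 85]
  83 vs smaller child 31 at index 3, swap → [25, 31, 45, 83, 36, 61, 53, 74, 99, 90, 44, 79, 85]
  83 vs smaller child 74 at index 7, swap → [25, 31, 45, 74, 36, 61, 53, 83, 99, 90, 44, 79, 85]
extract-min #3 returns 25:
  remove root 25; move last element 85 to root → [85, 31, 45, 74, 36, 61, 53, 83, 99, 90, 44, 79]
  85 vs smaller child 31 at index 1, swap → [31, 85, 45, 74, 36, 61, 53, 83, 99, 90, 44, 79]
  85 vs smaller child 36 at index 4, swap → [31, 36, 45, 74, 85, 61, 53, 83, 99, 90, 44, 79]
  85 vs smaller child 44 at index 10, swap → [31, 36, 45, 74, 44, 61, 53, 83, 99, 90, 85, 79]

[31, 36, 45, 74, 44, 61, 53, 83, 99, 90, 85, 79]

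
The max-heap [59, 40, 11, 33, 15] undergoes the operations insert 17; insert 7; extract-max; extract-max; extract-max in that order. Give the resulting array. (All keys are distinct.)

[17, 15, 11, 7]

insert 17:
  append 17 at index 5 → [59, 40, 11, 33, 15, 17]
  17 > parent 11 at index 2, swap → [59, 40, 17, 33, 15, 11]
insert 7:
  append 7 at index 6 → [59, 40, 17, 33, 15, 11, 7] (no swap needed)
extract-max → returns 59:
  remove root 59; move last element 7 to root → [7, 40, 17, 33, 15, 11]
  7 vs larger child 40 at index 1, swap → [40, 7, 17, 33, 15, 11]
  7 vs larger child 33 at index 3, swap → [40, 33, 17, 7, 15, 11]
extract-max → returns 40:
  remove root 40; move last element 11 to root → [11, 33, 17, 7, 15]
  11 vs larger child 33 at index 1, swap → [33, 11, 17, 7, 15]
  11 vs larger child 15 at index 4, swap → [33, 15, 17, 7, 11]
extract-max → returns 33:
  remove root 33; move last element 11 to root → [11, 15, 17, 7]
  11 vs larger child 17 at index 2, swap → [17, 15, 11, 7]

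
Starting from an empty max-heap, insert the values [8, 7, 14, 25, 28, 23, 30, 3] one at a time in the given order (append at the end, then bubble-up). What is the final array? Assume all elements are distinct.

Insert 8:
  append 8 at index 0 → [8] (no swap needed)
Insert 7:
  append 7 at index 1 → [8, 7] (no swap needed)
Insert 14:
  append 14 at index 2 → [8, 7, 14]
  14 > parent 8 at index 0, swap → [14, 7, 8]
Insert 25:
  append 25 at index 3 → [14, 7, 8, 25]
  25 > parent 7 at index 1, swap → [14, 25, 8, 7]
  25 > parent 14 at index 0, swap → [25, 14, 8, 7]
Insert 28:
  append 28 at index 4 → [25, 14, 8, 7, 28]
  28 > parent 14 at index 1, swap → [25, 28, 8, 7, 14]
  28 > parent 25 at index 0, swap → [28, 25, 8, 7, 14]
Insert 23:
  append 23 at index 5 → [28, 25, 8, 7, 14, 23]
  23 > parent 8 at index 2, swap → [28, 25, 23, 7, 14, 8]
Insert 30:
  append 30 at index 6 → [28, 25, 23, 7, 14, 8, 30]
  30 > parent 23 at index 2, swap → [28, 25, 30, 7, 14, 8, 23]
  30 > parent 28 at index 0, swap → [30, 25, 28, 7, 14, 8, 23]
Insert 3:
  append 3 at index 7 → [30, 25, 28, 7, 14, 8, 23, 3] (no swap needed)

[30, 25, 28, 7, 14, 8, 23, 3]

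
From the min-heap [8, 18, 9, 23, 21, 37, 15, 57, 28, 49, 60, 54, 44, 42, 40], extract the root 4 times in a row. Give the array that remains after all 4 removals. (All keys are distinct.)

extract-min #1 returns 8:
  remove root 8; move last element 40 to root → [40, 18, 9, 23, 21, 37, 15, 57, 28, 49, 60, 54, 44, 42]
  40 vs smaller child 9 at index 2, swap → [9, 18, 40, 23, 21, 37, 15, 57, 28, 49, 60, 54, 44, 42]
  40 vs smaller child 15 at index 6, swap → [9, 18, 15, 23, 21, 37, 40, 57, 28, 49, 60, 54, 44, 42]
extract-min #2 returns 9:
  remove root 9; move last element 42 to root → [42, 18, 15, 23, 21, 37, 40, 57, 28, 49, 60, 54, 44]
  42 vs smaller child 15 at index 2, swap → [15, 18, 42, 23, 21, 37, 40, 57, 28, 49, 60, 54, 44]
  42 vs smaller child 37 at index 5, swap → [15, 18, 37, 23, 21, 42, 40, 57, 28, 49, 60, 54, 44]
extract-min #3 returns 15:
  remove root 15; move last element 44 to root → [44, 18, 37, 23, 21, 42, 40, 57, 28, 49, 60, 54]
  44 vs smaller child 18 at index 1, swap → [18, 44, 37, 23, 21, 42, 40, 57, 28, 49, 60, 54]
  44 vs smaller child 21 at index 4, swap → [18, 21, 37, 23, 44, 42, 40, 57, 28, 49, 60, 54]
extract-min #4 returns 18:
  remove root 18; move last element 54 to root → [54, 21, 37, 23, 44, 42, 40, 57, 28, 49, 60]
  54 vs smaller child 21 at index 1, swap → [21, 54, 37, 23, 44, 42, 40, 57, 28, 49, 60]
  54 vs smaller child 23 at index 3, swap → [21, 23, 37, 54, 44, 42, 40, 57, 28, 49, 60]
  54 vs smaller child 28 at index 8, swap → [21, 23, 37, 28, 44, 42, 40, 57, 54, 49, 60]

[21, 23, 37, 28, 44, 42, 40, 57, 54, 49, 60]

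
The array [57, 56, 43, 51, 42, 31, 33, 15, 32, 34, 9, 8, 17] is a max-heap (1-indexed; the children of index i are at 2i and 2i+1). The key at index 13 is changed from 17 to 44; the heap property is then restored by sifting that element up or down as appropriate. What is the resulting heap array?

set index 13 from 17 to 44 → [57, 56, 43, 51, 42, 31, 33, 15, 32, 34, 9, 8, 44]
44 > parent 31 at index 6, swap → [57, 56, 43, 51, 42, 44, 33, 15, 32, 34, 9, 8, 31]
44 > parent 43 at index 3, swap → [57, 56, 44, 51, 42, 43, 33, 15, 32, 34, 9, 8, 31]

[57, 56, 44, 51, 42, 43, 33, 15, 32, 34, 9, 8, 31]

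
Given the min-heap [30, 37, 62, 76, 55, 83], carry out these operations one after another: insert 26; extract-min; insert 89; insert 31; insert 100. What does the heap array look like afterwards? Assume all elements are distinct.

[30, 31, 62, 37, 55, 83, 89, 76, 100]

insert 26:
  append 26 at index 6 → [30, 37, 62, 76, 55, 83, 26]
  26 < parent 62 at index 2, swap → [30, 37, 26, 76, 55, 83, 62]
  26 < parent 30 at index 0, swap → [26, 37, 30, 76, 55, 83, 62]
extract-min → returns 26:
  remove root 26; move last element 62 to root → [62, 37, 30, 76, 55, 83]
  62 vs smaller child 30 at index 2, swap → [30, 37, 62, 76, 55, 83]
insert 89:
  append 89 at index 6 → [30, 37, 62, 76, 55, 83, 89] (no swap needed)
insert 31:
  append 31 at index 7 → [30, 37, 62, 76, 55, 83, 89, 31]
  31 < parent 76 at index 3, swap → [30, 37, 62, 31, 55, 83, 89, 76]
  31 < parent 37 at index 1, swap → [30, 31, 62, 37, 55, 83, 89, 76]
insert 100:
  append 100 at index 8 → [30, 31, 62, 37, 55, 83, 89, 76, 100] (no swap needed)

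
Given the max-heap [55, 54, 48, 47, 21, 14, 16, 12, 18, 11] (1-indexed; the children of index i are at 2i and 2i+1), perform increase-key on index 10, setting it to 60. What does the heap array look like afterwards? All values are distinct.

[60, 55, 48, 47, 54, 14, 16, 12, 18, 21]

set index 10 from 11 to 60 → [55, 54, 48, 47, 21, 14, 16, 12, 18, 60]
60 > parent 21 at index 5, swap → [55, 54, 48, 47, 60, 14, 16, 12, 18, 21]
60 > parent 54 at index 2, swap → [55, 60, 48, 47, 54, 14, 16, 12, 18, 21]
60 > parent 55 at index 1, swap → [60, 55, 48, 47, 54, 14, 16, 12, 18, 21]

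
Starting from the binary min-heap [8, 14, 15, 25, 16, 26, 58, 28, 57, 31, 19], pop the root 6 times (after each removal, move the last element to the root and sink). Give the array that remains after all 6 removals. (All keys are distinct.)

extract-min #1 returns 8:
  remove root 8; move last element 19 to root → [19, 14, 15, 25, 16, 26, 58, 28, 57, 31]
  19 vs smaller child 14 at index 1, swap → [14, 19, 15, 25, 16, 26, 58, 28, 57, 31]
  19 vs smaller child 16 at index 4, swap → [14, 16, 15, 25, 19, 26, 58, 28, 57, 31]
extract-min #2 returns 14:
  remove root 14; move last element 31 to root → [31, 16, 15, 25, 19, 26, 58, 28, 57]
  31 vs smaller child 15 at index 2, swap → [15, 16, 31, 25, 19, 26, 58, 28, 57]
  31 vs smaller child 26 at index 5, swap → [15, 16, 26, 25, 19, 31, 58, 28, 57]
extract-min #3 returns 15:
  remove root 15; move last element 57 to root → [57, 16, 26, 25, 19, 31, 58, 28]
  57 vs smaller child 16 at index 1, swap → [16, 57, 26, 25, 19, 31, 58, 28]
  57 vs smaller child 19 at index 4, swap → [16, 19, 26, 25, 57, 31, 58, 28]
extract-min #4 returns 16:
  remove root 16; move last element 28 to root → [28, 19, 26, 25, 57, 31, 58]
  28 vs smaller child 19 at index 1, swap → [19, 28, 26, 25, 57, 31, 58]
  28 vs smaller child 25 at index 3, swap → [19, 25, 26, 28, 57, 31, 58]
extract-min #5 returns 19:
  remove root 19; move last element 58 to root → [58, 25, 26, 28, 57, 31]
  58 vs smaller child 25 at index 1, swap → [25, 58, 26, 28, 57, 31]
  58 vs smaller child 28 at index 3, swap → [25, 28, 26, 58, 57, 31]
extract-min #6 returns 25:
  remove root 25; move last element 31 to root → [31, 28, 26, 58, 57]
  31 vs smaller child 26 at index 2, swap → [26, 28, 31, 58, 57]

[26, 28, 31, 58, 57]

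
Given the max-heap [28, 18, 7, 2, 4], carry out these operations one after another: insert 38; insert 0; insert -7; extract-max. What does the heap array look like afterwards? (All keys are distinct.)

[28, 18, 7, 2, 4, -7, 0]

insert 38:
  append 38 at index 5 → [28, 18, 7, 2, 4, 38]
  38 > parent 7 at index 2, swap → [28, 18, 38, 2, 4, 7]
  38 > parent 28 at index 0, swap → [38, 18, 28, 2, 4, 7]
insert 0:
  append 0 at index 6 → [38, 18, 28, 2, 4, 7, 0] (no swap needed)
insert -7:
  append -7 at index 7 → [38, 18, 28, 2, 4, 7, 0, -7] (no swap needed)
extract-max → returns 38:
  remove root 38; move last element -7 to root → [-7, 18, 28, 2, 4, 7, 0]
  -7 vs larger child 28 at index 2, swap → [28, 18, -7, 2, 4, 7, 0]
  -7 vs larger child 7 at index 5, swap → [28, 18, 7, 2, 4, -7, 0]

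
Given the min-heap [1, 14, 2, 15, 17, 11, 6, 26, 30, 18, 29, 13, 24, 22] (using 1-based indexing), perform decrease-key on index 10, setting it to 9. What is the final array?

set index 10 from 18 to 9 → [1, 14, 2, 15, 17, 11, 6, 26, 30, 9, 29, 13, 24, 22]
9 < parent 17 at index 5, swap → [1, 14, 2, 15, 9, 11, 6, 26, 30, 17, 29, 13, 24, 22]
9 < parent 14 at index 2, swap → [1, 9, 2, 15, 14, 11, 6, 26, 30, 17, 29, 13, 24, 22]

[1, 9, 2, 15, 14, 11, 6, 26, 30, 17, 29, 13, 24, 22]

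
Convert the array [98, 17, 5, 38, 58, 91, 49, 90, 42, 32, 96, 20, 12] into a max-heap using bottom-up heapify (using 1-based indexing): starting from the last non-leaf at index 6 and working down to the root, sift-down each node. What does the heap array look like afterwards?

[98, 96, 91, 90, 58, 20, 49, 38, 42, 32, 17, 5, 12]

sift down from index 6: already satisfies heap property
sift down from index 5:
  58 vs larger child 96 at index 11, swap → [98, 17, 5, 38, 96, 91, 49, 90, 42, 32, 58, 20, 12]
sift down from index 4:
  38 vs larger child 90 at index 8, swap → [98, 17, 5, 90, 96, 91, 49, 38, 42, 32, 58, 20, 12]
sift down from index 3:
  5 vs larger child 91 at index 6, swap → [98, 17, 91, 90, 96, 5, 49, 38, 42, 32, 58, 20, 12]
  5 vs larger child 20 at index 12, swap → [98, 17, 91, 90, 96, 20, 49, 38, 42, 32, 58, 5, 12]
sift down from index 2:
  17 vs larger child 96 at index 5, swap → [98, 96, 91, 90, 17, 20, 49, 38, 42, 32, 58, 5, 12]
  17 vs larger child 58 at index 11, swap → [98, 96, 91, 90, 58, 20, 49, 38, 42, 32, 17, 5, 12]
sift down from index 1: already satisfies heap property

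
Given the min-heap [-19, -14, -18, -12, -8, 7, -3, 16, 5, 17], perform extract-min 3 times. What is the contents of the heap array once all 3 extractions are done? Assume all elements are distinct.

extract-min #1 returns -19:
  remove root -19; move last element 17 to root → [17, -14, -18, -12, -8, 7, -3, 16, 5]
  17 vs smaller child -18 at index 2, swap → [-18, -14, 17, -12, -8, 7, -3, 16, 5]
  17 vs smaller child -3 at index 6, swap → [-18, -14, -3, -12, -8, 7, 17, 16, 5]
extract-min #2 returns -18:
  remove root -18; move last element 5 to root → [5, -14, -3, -12, -8, 7, 17, 16]
  5 vs smaller child -14 at index 1, swap → [-14, 5, -3, -12, -8, 7, 17, 16]
  5 vs smaller child -12 at index 3, swap → [-14, -12, -3, 5, -8, 7, 17, 16]
extract-min #3 returns -14:
  remove root -14; move last element 16 to root → [16, -12, -3, 5, -8, 7, 17]
  16 vs smaller child -12 at index 1, swap → [-12, 16, -3, 5, -8, 7, 17]
  16 vs smaller child -8 at index 4, swap → [-12, -8, -3, 5, 16, 7, 17]

[-12, -8, -3, 5, 16, 7, 17]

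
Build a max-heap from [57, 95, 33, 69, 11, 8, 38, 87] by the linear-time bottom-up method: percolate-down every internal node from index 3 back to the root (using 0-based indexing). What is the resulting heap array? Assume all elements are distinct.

[95, 87, 38, 69, 11, 8, 33, 57]

sift down from index 3:
  69 vs only child 87 at index 7, swap → [57, 95, 33, 87, 11, 8, 38, 69]
sift down from index 2:
  33 vs larger child 38 at index 6, swap → [57, 95, 38, 87, 11, 8, 33, 69]
sift down from index 1: already satisfies heap property
sift down from index 0:
  57 vs larger child 95 at index 1, swap → [95, 57, 38, 87, 11, 8, 33, 69]
  57 vs larger child 87 at index 3, swap → [95, 87, 38, 57, 11, 8, 33, 69]
  57 vs only child 69 at index 7, swap → [95, 87, 38, 69, 11, 8, 33, 57]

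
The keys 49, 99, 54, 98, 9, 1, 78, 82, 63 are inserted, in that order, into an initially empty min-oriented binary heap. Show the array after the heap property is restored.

Insert 49:
  append 49 at index 0 → [49] (no swap needed)
Insert 99:
  append 99 at index 1 → [49, 99] (no swap needed)
Insert 54:
  append 54 at index 2 → [49, 99, 54] (no swap needed)
Insert 98:
  append 98 at index 3 → [49, 99, 54, 98]
  98 < parent 99 at index 1, swap → [49, 98, 54, 99]
Insert 9:
  append 9 at index 4 → [49, 98, 54, 99, 9]
  9 < parent 98 at index 1, swap → [49, 9, 54, 99, 98]
  9 < parent 49 at index 0, swap → [9, 49, 54, 99, 98]
Insert 1:
  append 1 at index 5 → [9, 49, 54, 99, 98, 1]
  1 < parent 54 at index 2, swap → [9, 49, 1, 99, 98, 54]
  1 < parent 9 at index 0, swap → [1, 49, 9, 99, 98, 54]
Insert 78:
  append 78 at index 6 → [1, 49, 9, 99, 98, 54, 78] (no swap needed)
Insert 82:
  append 82 at index 7 → [1, 49, 9, 99, 98, 54, 78, 82]
  82 < parent 99 at index 3, swap → [1, 49, 9, 82, 98, 54, 78, 99]
Insert 63:
  append 63 at index 8 → [1, 49, 9, 82, 98, 54, 78, 99, 63]
  63 < parent 82 at index 3, swap → [1, 49, 9, 63, 98, 54, 78, 99, 82]

[1, 49, 9, 63, 98, 54, 78, 99, 82]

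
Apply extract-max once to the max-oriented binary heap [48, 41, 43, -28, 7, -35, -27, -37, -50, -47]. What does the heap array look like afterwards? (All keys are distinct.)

[43, 41, -27, -28, 7, -35, -47, -37, -50]

remove root 48; move last element -47 to root → [-47, 41, 43, -28, 7, -35, -27, -37, -50]
-47 vs larger child 43 at index 2, swap → [43, 41, -47, -28, 7, -35, -27, -37, -50]
-47 vs larger child -27 at index 6, swap → [43, 41, -27, -28, 7, -35, -47, -37, -50]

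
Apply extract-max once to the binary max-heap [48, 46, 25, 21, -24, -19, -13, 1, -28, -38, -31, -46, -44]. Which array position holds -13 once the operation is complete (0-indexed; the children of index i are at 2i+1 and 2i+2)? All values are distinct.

6

remove root 48; move last element -44 to root → [-44, 46, 25, 21, -24, -19, -13, 1, -28, -38, -31, -46]
-44 vs larger child 46 at index 1, swap → [46, -44, 25, 21, -24, -19, -13, 1, -28, -38, -31, -46]
-44 vs larger child 21 at index 3, swap → [46, 21, 25, -44, -24, -19, -13, 1, -28, -38, -31, -46]
-44 vs larger child 1 at index 7, swap → [46, 21, 25, 1, -24, -19, -13, -44, -28, -38, -31, -46]
resulting array: [46, 21, 25, 1, -24, -19, -13, -44, -28, -38, -31, -46]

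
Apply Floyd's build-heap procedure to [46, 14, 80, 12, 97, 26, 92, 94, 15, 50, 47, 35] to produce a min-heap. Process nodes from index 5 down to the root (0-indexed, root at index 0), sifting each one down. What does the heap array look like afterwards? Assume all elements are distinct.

sift down from index 5: already satisfies heap property
sift down from index 4:
  97 vs smaller child 47 at index 10, swap → [46, 14, 80, 12, 47, 26, 92, 94, 15, 50, 97, 35]
sift down from index 3: already satisfies heap property
sift down from index 2:
  80 vs smaller child 26 at index 5, swap → [46, 14, 26, 12, 47, 80, 92, 94, 15, 50, 97, 35]
  80 vs only child 35 at index 11, swap → [46, 14, 26, 12, 47, 35, 92, 94, 15, 50, 97, 80]
sift down from index 1:
  14 vs smaller child 12 at index 3, swap → [46, 12, 26, 14, 47, 35, 92, 94, 15, 50, 97, 80]
sift down from index 0:
  46 vs smaller child 12 at index 1, swap → [12, 46, 26, 14, 47, 35, 92, 94, 15, 50, 97, 80]
  46 vs smaller child 14 at index 3, swap → [12, 14, 26, 46, 47, 35, 92, 94, 15, 50, 97, 80]
  46 vs smaller child 15 at index 8, swap → [12, 14, 26, 15, 47, 35, 92, 94, 46, 50, 97, 80]

[12, 14, 26, 15, 47, 35, 92, 94, 46, 50, 97, 80]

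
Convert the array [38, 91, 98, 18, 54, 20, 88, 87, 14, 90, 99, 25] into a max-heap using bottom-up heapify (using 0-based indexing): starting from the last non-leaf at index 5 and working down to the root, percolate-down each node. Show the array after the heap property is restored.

[99, 91, 98, 87, 90, 25, 88, 18, 14, 38, 54, 20]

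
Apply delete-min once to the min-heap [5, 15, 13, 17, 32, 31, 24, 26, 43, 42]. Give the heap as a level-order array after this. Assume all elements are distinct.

[13, 15, 24, 17, 32, 31, 42, 26, 43]

remove root 5; move last element 42 to root → [42, 15, 13, 17, 32, 31, 24, 26, 43]
42 vs smaller child 13 at index 2, swap → [13, 15, 42, 17, 32, 31, 24, 26, 43]
42 vs smaller child 24 at index 6, swap → [13, 15, 24, 17, 32, 31, 42, 26, 43]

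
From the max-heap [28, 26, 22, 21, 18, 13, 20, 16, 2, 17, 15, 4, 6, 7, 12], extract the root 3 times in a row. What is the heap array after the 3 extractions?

[21, 18, 20, 16, 17, 13, 7, 12, 2, 6, 15, 4]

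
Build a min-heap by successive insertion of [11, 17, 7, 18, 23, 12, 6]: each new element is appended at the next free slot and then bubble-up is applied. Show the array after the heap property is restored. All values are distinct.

[6, 17, 7, 18, 23, 12, 11]

Insert 11:
  append 11 at index 0 → [11] (no swap needed)
Insert 17:
  append 17 at index 1 → [11, 17] (no swap needed)
Insert 7:
  append 7 at index 2 → [11, 17, 7]
  7 < parent 11 at index 0, swap → [7, 17, 11]
Insert 18:
  append 18 at index 3 → [7, 17, 11, 18] (no swap needed)
Insert 23:
  append 23 at index 4 → [7, 17, 11, 18, 23] (no swap needed)
Insert 12:
  append 12 at index 5 → [7, 17, 11, 18, 23, 12] (no swap needed)
Insert 6:
  append 6 at index 6 → [7, 17, 11, 18, 23, 12, 6]
  6 < parent 11 at index 2, swap → [7, 17, 6, 18, 23, 12, 11]
  6 < parent 7 at index 0, swap → [6, 17, 7, 18, 23, 12, 11]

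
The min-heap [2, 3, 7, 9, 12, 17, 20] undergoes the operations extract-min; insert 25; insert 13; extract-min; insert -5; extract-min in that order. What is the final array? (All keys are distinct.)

extract-min → returns 2:
  remove root 2; move last element 20 to root → [20, 3, 7, 9, 12, 17]
  20 vs smaller child 3 at index 1, swap → [3, 20, 7, 9, 12, 17]
  20 vs smaller child 9 at index 3, swap → [3, 9, 7, 20, 12, 17]
insert 25:
  append 25 at index 6 → [3, 9, 7, 20, 12, 17, 25] (no swap needed)
insert 13:
  append 13 at index 7 → [3, 9, 7, 20, 12, 17, 25, 13]
  13 < parent 20 at index 3, swap → [3, 9, 7, 13, 12, 17, 25, 20]
extract-min → returns 3:
  remove root 3; move last element 20 to root → [20, 9, 7, 13, 12, 17, 25]
  20 vs smaller child 7 at index 2, swap → [7, 9, 20, 13, 12, 17, 25]
  20 vs smaller child 17 at index 5, swap → [7, 9, 17, 13, 12, 20, 25]
insert -5:
  append -5 at index 7 → [7, 9, 17, 13, 12, 20, 25, -5]
  -5 < parent 13 at index 3, swap → [7, 9, 17, -5, 12, 20, 25, 13]
  -5 < parent 9 at index 1, swap → [7, -5, 17, 9, 12, 20, 25, 13]
  -5 < parent 7 at index 0, swap → [-5, 7, 17, 9, 12, 20, 25, 13]
extract-min → returns -5:
  remove root -5; move last element 13 to root → [13, 7, 17, 9, 12, 20, 25]
  13 vs smaller child 7 at index 1, swap → [7, 13, 17, 9, 12, 20, 25]
  13 vs smaller child 9 at index 3, swap → [7, 9, 17, 13, 12, 20, 25]

[7, 9, 17, 13, 12, 20, 25]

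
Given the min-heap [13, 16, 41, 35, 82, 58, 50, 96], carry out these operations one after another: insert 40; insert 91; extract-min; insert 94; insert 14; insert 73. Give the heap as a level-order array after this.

insert 40:
  append 40 at index 8 → [13, 16, 41, 35, 82, 58, 50, 96, 40] (no swap needed)
insert 91:
  append 91 at index 9 → [13, 16, 41, 35, 82, 58, 50, 96, 40, 91] (no swap needed)
extract-min → returns 13:
  remove root 13; move last element 91 to root → [91, 16, 41, 35, 82, 58, 50, 96, 40]
  91 vs smaller child 16 at index 1, swap → [16, 91, 41, 35, 82, 58, 50, 96, 40]
  91 vs smaller child 35 at index 3, swap → [16, 35, 41, 91, 82, 58, 50, 96, 40]
  91 vs smaller child 40 at index 8, swap → [16, 35, 41, 40, 82, 58, 50, 96, 91]
insert 94:
  append 94 at index 9 → [16, 35, 41, 40, 82, 58, 50, 96, 91, 94] (no swap needed)
insert 14:
  append 14 at index 10 → [16, 35, 41, 40, 82, 58, 50, 96, 91, 94, 14]
  14 < parent 82 at index 4, swap → [16, 35, 41, 40, 14, 58, 50, 96, 91, 94, 82]
  14 < parent 35 at index 1, swap → [16, 14, 41, 40, 35, 58, 50, 96, 91, 94, 82]
  14 < parent 16 at index 0, swap → [14, 16, 41, 40, 35, 58, 50, 96, 91, 94, 82]
insert 73:
  append 73 at index 11 → [14, 16, 41, 40, 35, 58, 50, 96, 91, 94, 82, 73] (no swap needed)

[14, 16, 41, 40, 35, 58, 50, 96, 91, 94, 82, 73]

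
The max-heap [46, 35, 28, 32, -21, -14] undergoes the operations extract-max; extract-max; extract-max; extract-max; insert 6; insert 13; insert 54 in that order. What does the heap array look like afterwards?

[54, 13, -14, -21, 6]

extract-max → returns 46:
  remove root 46; move last element -14 to root → [-14, 35, 28, 32, -21]
  -14 vs larger child 35 at index 1, swap → [35, -14, 28, 32, -21]
  -14 vs larger child 32 at index 3, swap → [35, 32, 28, -14, -21]
extract-max → returns 35:
  remove root 35; move last element -21 to root → [-21, 32, 28, -14]
  -21 vs larger child 32 at index 1, swap → [32, -21, 28, -14]
  -21 vs only child -14 at index 3, swap → [32, -14, 28, -21]
extract-max → returns 32:
  remove root 32; move last element -21 to root → [-21, -14, 28]
  -21 vs larger child 28 at index 2, swap → [28, -14, -21]
extract-max → returns 28:
  remove root 28; move last element -21 to root → [-21, -14]
  -21 vs only child -14 at index 1, swap → [-14, -21]
insert 6:
  append 6 at index 2 → [-14, -21, 6]
  6 > parent -14 at index 0, swap → [6, -21, -14]
insert 13:
  append 13 at index 3 → [6, -21, -14, 13]
  13 > parent -21 at index 1, swap → [6, 13, -14, -21]
  13 > parent 6 at index 0, swap → [13, 6, -14, -21]
insert 54:
  append 54 at index 4 → [13, 6, -14, -21, 54]
  54 > parent 6 at index 1, swap → [13, 54, -14, -21, 6]
  54 > parent 13 at index 0, swap → [54, 13, -14, -21, 6]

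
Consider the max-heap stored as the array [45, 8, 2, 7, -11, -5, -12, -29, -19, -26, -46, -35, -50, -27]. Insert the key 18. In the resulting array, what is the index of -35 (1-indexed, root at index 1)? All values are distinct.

append 18 at index 15 → [45, 8, 2, 7, -11, -5, -12, -29, -19, -26, -46, -35, -50, -27, 18]
18 > parent -12 at index 7, swap → [45, 8, 2, 7, -11, -5, 18, -29, -19, -26, -46, -35, -50, -27, -12]
18 > parent 2 at index 3, swap → [45, 8, 18, 7, -11, -5, 2, -29, -19, -26, -46, -35, -50, -27, -12]
resulting array: [45, 8, 18, 7, -11, -5, 2, -29, -19, -26, -46, -35, -50, -27, -12]

12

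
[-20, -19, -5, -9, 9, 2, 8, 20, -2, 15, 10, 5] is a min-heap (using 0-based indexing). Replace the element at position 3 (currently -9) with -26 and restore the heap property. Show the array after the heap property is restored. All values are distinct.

[-26, -20, -5, -19, 9, 2, 8, 20, -2, 15, 10, 5]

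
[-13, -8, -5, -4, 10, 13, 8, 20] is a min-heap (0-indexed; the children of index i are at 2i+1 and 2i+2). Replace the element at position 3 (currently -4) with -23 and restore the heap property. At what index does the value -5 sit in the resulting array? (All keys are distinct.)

2

set index 3 from -4 to -23 → [-13, -8, -5, -23, 10, 13, 8, 20]
-23 < parent -8 at index 1, swap → [-13, -23, -5, -8, 10, 13, 8, 20]
-23 < parent -13 at index 0, swap → [-23, -13, -5, -8, 10, 13, 8, 20]
resulting array: [-23, -13, -5, -8, 10, 13, 8, 20]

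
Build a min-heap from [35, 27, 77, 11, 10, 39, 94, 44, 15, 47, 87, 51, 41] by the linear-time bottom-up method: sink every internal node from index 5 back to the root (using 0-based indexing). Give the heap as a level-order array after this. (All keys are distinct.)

[10, 11, 39, 15, 27, 41, 94, 44, 35, 47, 87, 51, 77]

sift down from index 5: already satisfies heap property
sift down from index 4: already satisfies heap property
sift down from index 3: already satisfies heap property
sift down from index 2:
  77 vs smaller child 39 at index 5, swap → [35, 27, 39, 11, 10, 77, 94, 44, 15, 47, 87, 51, 41]
  77 vs smaller child 41 at index 12, swap → [35, 27, 39, 11, 10, 41, 94, 44, 15, 47, 87, 51, 77]
sift down from index 1:
  27 vs smaller child 10 at index 4, swap → [35, 10, 39, 11, 27, 41, 94, 44, 15, 47, 87, 51, 77]
sift down from index 0:
  35 vs smaller child 10 at index 1, swap → [10, 35, 39, 11, 27, 41, 94, 44, 15, 47, 87, 51, 77]
  35 vs smaller child 11 at index 3, swap → [10, 11, 39, 35, 27, 41, 94, 44, 15, 47, 87, 51, 77]
  35 vs smaller child 15 at index 8, swap → [10, 11, 39, 15, 27, 41, 94, 44, 35, 47, 87, 51, 77]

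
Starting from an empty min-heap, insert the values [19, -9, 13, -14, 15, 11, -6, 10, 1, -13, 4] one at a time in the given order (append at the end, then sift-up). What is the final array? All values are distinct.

Insert 19:
  append 19 at index 0 → [19] (no swap needed)
Insert -9:
  append -9 at index 1 → [19, -9]
  -9 < parent 19 at index 0, swap → [-9, 19]
Insert 13:
  append 13 at index 2 → [-9, 19, 13] (no swap needed)
Insert -14:
  append -14 at index 3 → [-9, 19, 13, -14]
  -14 < parent 19 at index 1, swap → [-9, -14, 13, 19]
  -14 < parent -9 at index 0, swap → [-14, -9, 13, 19]
Insert 15:
  append 15 at index 4 → [-14, -9, 13, 19, 15] (no swap needed)
Insert 11:
  append 11 at index 5 → [-14, -9, 13, 19, 15, 11]
  11 < parent 13 at index 2, swap → [-14, -9, 11, 19, 15, 13]
Insert -6:
  append -6 at index 6 → [-14, -9, 11, 19, 15, 13, -6]
  -6 < parent 11 at index 2, swap → [-14, -9, -6, 19, 15, 13, 11]
Insert 10:
  append 10 at index 7 → [-14, -9, -6, 19, 15, 13, 11, 10]
  10 < parent 19 at index 3, swap → [-14, -9, -6, 10, 15, 13, 11, 19]
Insert 1:
  append 1 at index 8 → [-14, -9, -6, 10, 15, 13, 11, 19, 1]
  1 < parent 10 at index 3, swap → [-14, -9, -6, 1, 15, 13, 11, 19, 10]
Insert -13:
  append -13 at index 9 → [-14, -9, -6, 1, 15, 13, 11, 19, 10, -13]
  -13 < parent 15 at index 4, swap → [-14, -9, -6, 1, -13, 13, 11, 19, 10, 15]
  -13 < parent -9 at index 1, swap → [-14, -13, -6, 1, -9, 13, 11, 19, 10, 15]
Insert 4:
  append 4 at index 10 → [-14, -13, -6, 1, -9, 13, 11, 19, 10, 15, 4] (no swap needed)

[-14, -13, -6, 1, -9, 13, 11, 19, 10, 15, 4]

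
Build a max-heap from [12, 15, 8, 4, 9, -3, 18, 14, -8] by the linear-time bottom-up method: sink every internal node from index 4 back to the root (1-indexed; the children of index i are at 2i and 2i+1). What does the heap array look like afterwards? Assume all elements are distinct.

[18, 15, 12, 14, 9, -3, 8, 4, -8]

sift down from index 4:
  4 vs larger child 14 at index 8, swap → [12, 15, 8, 14, 9, -3, 18, 4, -8]
sift down from index 3:
  8 vs larger child 18 at index 7, swap → [12, 15, 18, 14, 9, -3, 8, 4, -8]
sift down from index 2: already satisfies heap property
sift down from index 1:
  12 vs larger child 18 at index 3, swap → [18, 15, 12, 14, 9, -3, 8, 4, -8]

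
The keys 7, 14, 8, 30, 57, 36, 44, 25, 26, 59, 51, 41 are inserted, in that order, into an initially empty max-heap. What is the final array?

Insert 7:
  append 7 at index 0 → [7] (no swap needed)
Insert 14:
  append 14 at index 1 → [7, 14]
  14 > parent 7 at index 0, swap → [14, 7]
Insert 8:
  append 8 at index 2 → [14, 7, 8] (no swap needed)
Insert 30:
  append 30 at index 3 → [14, 7, 8, 30]
  30 > parent 7 at index 1, swap → [14, 30, 8, 7]
  30 > parent 14 at index 0, swap → [30, 14, 8, 7]
Insert 57:
  append 57 at index 4 → [30, 14, 8, 7, 57]
  57 > parent 14 at index 1, swap → [30, 57, 8, 7, 14]
  57 > parent 30 at index 0, swap → [57, 30, 8, 7, 14]
Insert 36:
  append 36 at index 5 → [57, 30, 8, 7, 14, 36]
  36 > parent 8 at index 2, swap → [57, 30, 36, 7, 14, 8]
Insert 44:
  append 44 at index 6 → [57, 30, 36, 7, 14, 8, 44]
  44 > parent 36 at index 2, swap → [57, 30, 44, 7, 14, 8, 36]
Insert 25:
  append 25 at index 7 → [57, 30, 44, 7, 14, 8, 36, 25]
  25 > parent 7 at index 3, swap → [57, 30, 44, 25, 14, 8, 36, 7]
Insert 26:
  append 26 at index 8 → [57, 30, 44, 25, 14, 8, 36, 7, 26]
  26 > parent 25 at index 3, swap → [57, 30, 44, 26, 14, 8, 36, 7, 25]
Insert 59:
  append 59 at index 9 → [57, 30, 44, 26, 14, 8, 36, 7, 25, 59]
  59 > parent 14 at index 4, swap → [57, 30, 44, 26, 59, 8, 36, 7, 25, 14]
  59 > parent 30 at index 1, swap → [57, 59, 44, 26, 30, 8, 36, 7, 25, 14]
  59 > parent 57 at index 0, swap → [59, 57, 44, 26, 30, 8, 36, 7, 25, 14]
Insert 51:
  append 51 at index 10 → [59, 57, 44, 26, 30, 8, 36, 7, 25, 14, 51]
  51 > parent 30 at index 4, swap → [59, 57, 44, 26, 51, 8, 36, 7, 25, 14, 30]
Insert 41:
  append 41 at index 11 → [59, 57, 44, 26, 51, 8, 36, 7, 25, 14, 30, 41]
  41 > parent 8 at index 5, swap → [59, 57, 44, 26, 51, 41, 36, 7, 25, 14, 30, 8]

[59, 57, 44, 26, 51, 41, 36, 7, 25, 14, 30, 8]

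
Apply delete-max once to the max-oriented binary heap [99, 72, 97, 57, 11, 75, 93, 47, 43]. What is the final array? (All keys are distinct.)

[97, 72, 93, 57, 11, 75, 43, 47]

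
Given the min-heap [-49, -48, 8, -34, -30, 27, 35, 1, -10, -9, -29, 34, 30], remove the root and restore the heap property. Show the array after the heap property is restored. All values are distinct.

[-48, -34, 8, -10, -30, 27, 35, 1, 30, -9, -29, 34]

remove root -49; move last element 30 to root → [30, -48, 8, -34, -30, 27, 35, 1, -10, -9, -29, 34]
30 vs smaller child -48 at index 1, swap → [-48, 30, 8, -34, -30, 27, 35, 1, -10, -9, -29, 34]
30 vs smaller child -34 at index 3, swap → [-48, -34, 8, 30, -30, 27, 35, 1, -10, -9, -29, 34]
30 vs smaller child -10 at index 8, swap → [-48, -34, 8, -10, -30, 27, 35, 1, 30, -9, -29, 34]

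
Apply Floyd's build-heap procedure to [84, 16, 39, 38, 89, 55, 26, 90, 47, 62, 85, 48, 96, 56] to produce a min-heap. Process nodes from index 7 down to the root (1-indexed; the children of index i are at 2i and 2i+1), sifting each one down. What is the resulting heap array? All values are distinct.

sift down from index 7: already satisfies heap property
sift down from index 6:
  55 vs smaller child 48 at index 12, swap → [84, 16, 39, 38, 89, 48, 26, 90, 47, 62, 85, 55, 96, 56]
sift down from index 5:
  89 vs smaller child 62 at index 10, swap → [84, 16, 39, 38, 62, 48, 26, 90, 47, 89, 85, 55, 96, 56]
sift down from index 4: already satisfies heap property
sift down from index 3:
  39 vs smaller child 26 at index 7, swap → [84, 16, 26, 38, 62, 48, 39, 90, 47, 89, 85, 55, 96, 56]
sift down from index 2: already satisfies heap property
sift down from index 1:
  84 vs smaller child 16 at index 2, swap → [16, 84, 26, 38, 62, 48, 39, 90, 47, 89, 85, 55, 96, 56]
  84 vs smaller child 38 at index 4, swap → [16, 38, 26, 84, 62, 48, 39, 90, 47, 89, 85, 55, 96, 56]
  84 vs smaller child 47 at index 9, swap → [16, 38, 26, 47, 62, 48, 39, 90, 84, 89, 85, 55, 96, 56]

[16, 38, 26, 47, 62, 48, 39, 90, 84, 89, 85, 55, 96, 56]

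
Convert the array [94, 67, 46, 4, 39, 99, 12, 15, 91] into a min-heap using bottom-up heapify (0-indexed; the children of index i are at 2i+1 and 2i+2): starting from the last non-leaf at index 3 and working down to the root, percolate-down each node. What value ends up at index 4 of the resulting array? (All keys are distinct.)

39

sift down from index 3: already satisfies heap property
sift down from index 2:
  46 vs smaller child 12 at index 6, swap → [94, 67, 12, 4, 39, 99, 46, 15, 91]
sift down from index 1:
  67 vs smaller child 4 at index 3, swap → [94, 4, 12, 67, 39, 99, 46, 15, 91]
  67 vs smaller child 15 at index 7, swap → [94, 4, 12, 15, 39, 99, 46, 67, 91]
sift down from index 0:
  94 vs smaller child 4 at index 1, swap → [4, 94, 12, 15, 39, 99, 46, 67, 91]
  94 vs smaller child 15 at index 3, swap → [4, 15, 12, 94, 39, 99, 46, 67, 91]
  94 vs smaller child 67 at index 7, swap → [4, 15, 12, 67, 39, 99, 46, 94, 91]
resulting array: [4, 15, 12, 67, 39, 99, 46, 94, 91]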